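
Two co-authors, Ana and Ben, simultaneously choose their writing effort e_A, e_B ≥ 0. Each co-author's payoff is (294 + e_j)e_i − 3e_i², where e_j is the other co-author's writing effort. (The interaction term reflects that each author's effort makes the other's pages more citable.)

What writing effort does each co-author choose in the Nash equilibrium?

58.8

Ana's payoff is (294 + e_B)e_A − 3e_A².
∂π/∂e_A = 294 + e_B − 6e_A = 0, so e_A = 49 + (1/6)e_B.
Setting e_A = e_B in the reaction function: e_A = 49 + (1/6)e_A, so e_A = 49 / (5/6) = 58.8.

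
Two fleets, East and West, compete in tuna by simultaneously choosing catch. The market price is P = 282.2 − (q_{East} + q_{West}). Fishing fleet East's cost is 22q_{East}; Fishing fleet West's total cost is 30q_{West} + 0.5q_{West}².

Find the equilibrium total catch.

154.52

Fishing fleet East's profit: π = q_{East}(282.2 − (q_{East} + q_{West})) − 22q_{East}.
∂π/∂q_{East} = 260.2 − 2q_{East} − q_{West} = 0, so q_{East} = 130.1 − 0.5q_{West}.
For West: ∂π/∂q_{West} = 252.2 − 3q_{West} − q_{East} = 0 ⇒ q_{West} = 1261/15 − (1/3)q_{East}.
Plugging q_{West} into East's best response: q_{East} = 130.1 − 0.5(1261/15 − (1/3)q_{East}) ⇒ (5/6)q_{East} = 1321/15, so q_{East} = 105.68.
Then q_{West} = 1261/15 − (1/3)·105.68 = 48.84.
Total catch: 105.68 + 48.84 = 154.52.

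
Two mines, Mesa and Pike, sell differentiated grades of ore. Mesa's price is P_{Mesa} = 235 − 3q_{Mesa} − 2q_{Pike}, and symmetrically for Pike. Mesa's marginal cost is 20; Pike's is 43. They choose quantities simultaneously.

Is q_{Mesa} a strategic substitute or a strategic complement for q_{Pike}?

strategic substitutes

Mine Mesa's profit: π = q_{Mesa}(235 − 3q_{Mesa} − 2q_{Pike}) − 20q_{Mesa}.
∂π/∂q_{Mesa} = 215 − 6q_{Mesa} − 2q_{Pike} = 0 ⇒ q_{Mesa} = 215/6 − (1/3)q_{Pike}.
The best-response slope dq_{Mesa}/dq_{Pike} = −1/3 < 0: the reaction function is downward-sloping, so the choices are strategic substitutes.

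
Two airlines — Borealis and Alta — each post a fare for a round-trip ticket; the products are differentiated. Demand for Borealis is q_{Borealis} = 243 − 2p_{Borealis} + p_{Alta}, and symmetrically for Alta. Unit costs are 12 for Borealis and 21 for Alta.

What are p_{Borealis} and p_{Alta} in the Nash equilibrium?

90.2, 93.8

Borealis's profit: π = (p_{Borealis} − 12)(243 − 2p_{Borealis} + p_{Alta}).
∂π/∂p_{Borealis} = 267 − 4p_{Borealis} + p_{Alta} = 0 ⇒ p_{Borealis} = 66.75 + 0.25p_{Alta}.
Similarly p_{Alta} = 71.25 + 0.25p_{Borealis}.
Plugging p_{Alta} into Borealis's best response: p_{Borealis} = 66.75 + 0.25(71.25 + 0.25p_{Borealis}) ⇒ 0.9375p_{Borealis} = 84.5625, so p_{Borealis} = 90.2.
Then p_{Alta} = 71.25 + 0.25·90.2 = 93.8.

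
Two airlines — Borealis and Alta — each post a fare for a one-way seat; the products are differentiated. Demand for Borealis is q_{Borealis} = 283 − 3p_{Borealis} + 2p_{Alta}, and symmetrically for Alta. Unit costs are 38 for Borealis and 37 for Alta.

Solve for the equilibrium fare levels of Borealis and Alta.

99.0625, 98.6875

Borealis's profit: π = (p_{Borealis} − 38)(283 − 3p_{Borealis} + 2p_{Alta}).
∂π/∂p_{Borealis} = 397 − 6p_{Borealis} + 2p_{Alta} = 0 ⇒ p_{Borealis} = 397/6 + (1/3)p_{Alta}.
Similarly p_{Alta} = 197/3 + (1/3)p_{Borealis}.
Plugging p_{Alta} into Borealis's best response: p_{Borealis} = 397/6 + (1/3)(197/3 + (1/3)p_{Borealis}) ⇒ (8/9)p_{Borealis} = 1585/18, so p_{Borealis} = 99.0625.
Then p_{Alta} = 197/3 + (1/3)·99.0625 = 98.6875.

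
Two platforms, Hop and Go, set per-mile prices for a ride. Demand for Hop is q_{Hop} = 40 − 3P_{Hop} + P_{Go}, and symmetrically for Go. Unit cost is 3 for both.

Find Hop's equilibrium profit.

Hop's profit: π = (P_{Hop} − 3)(40 − 3P_{Hop} + P_{Go}).
∂π/∂P_{Hop} = 49 − 6P_{Hop} + P_{Go} = 0 ⇒ P_{Hop} = 49/6 + (1/6)P_{Go}.
By symmetry P_{Go} = P_{Hop}; substituting into the reaction function, (5/6)P_{Hop} = 49/6 and P_{Hop} = 9.8.
q_{Hop} = 40 − 3·9.8 + 9.8 = 20.4.
Profit = (9.8 − 3)·20.4 = 138.72.

138.72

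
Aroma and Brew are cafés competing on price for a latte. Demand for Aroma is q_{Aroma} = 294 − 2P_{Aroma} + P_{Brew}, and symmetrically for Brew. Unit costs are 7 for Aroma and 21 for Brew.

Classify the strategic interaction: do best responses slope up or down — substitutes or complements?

strategic complements

Aroma's profit: π = (P_{Aroma} − 7)(294 − 2P_{Aroma} + P_{Brew}).
∂π/∂P_{Aroma} = 308 − 4P_{Aroma} + P_{Brew} = 0 ⇒ P_{Aroma} = 77 + 0.25P_{Brew}.
The best-response slope dP_{Aroma}/dP_{Brew} = 0.25 > 0: the reaction function is upward-sloping, so the choices are strategic complements.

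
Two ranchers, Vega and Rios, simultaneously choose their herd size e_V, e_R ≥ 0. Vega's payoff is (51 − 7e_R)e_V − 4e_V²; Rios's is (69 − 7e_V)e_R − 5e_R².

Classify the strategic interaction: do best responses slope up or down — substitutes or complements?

strategic substitutes

Expanding Vega's payoff: 51e_V − 7e_Re_V − 4e_V².
∂π/∂e_V = 51 − 7e_R − 8e_V = 0, so e_V = 6.375 − 0.875e_R.
The best-response slope de_V/de_R = −0.875 < 0: the reaction function is downward-sloping, so the choices are strategic substitutes.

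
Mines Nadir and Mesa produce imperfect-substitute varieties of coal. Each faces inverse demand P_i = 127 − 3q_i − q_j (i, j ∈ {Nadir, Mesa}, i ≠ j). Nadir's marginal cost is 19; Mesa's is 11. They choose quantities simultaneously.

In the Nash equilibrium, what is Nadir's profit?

693.12

Mine Nadir's profit: π = q_{Nadir}(127 − 3q_{Nadir} − q_{Mesa}) − 19q_{Nadir}.
∂π/∂q_{Nadir} = 108 − 6q_{Nadir} − q_{Mesa} = 0 ⇒ q_{Nadir} = 18 − (1/6)q_{Mesa}.
Similarly q_{Mesa} = 58/3 − (1/6)q_{Nadir}.
Plugging q_{Mesa} into Nadir's best response: q_{Nadir} = 18 − (1/6)(58/3 − (1/6)q_{Nadir}) ⇒ (35/36)q_{Nadir} = 133/9, so q_{Nadir} = 15.2.
Then q_{Mesa} = 58/3 − (1/6)·15.2 = 16.8.
P_{Nadir} = 127 − 3·15.2 − 16.8 = 64.6.
Profit = (64.6 − 19)·15.2 = 693.12.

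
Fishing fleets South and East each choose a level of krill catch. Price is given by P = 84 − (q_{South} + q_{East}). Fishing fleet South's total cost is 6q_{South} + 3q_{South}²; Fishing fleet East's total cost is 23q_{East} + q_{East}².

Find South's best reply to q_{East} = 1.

Fishing fleet South's profit: π = q_{South}(84 − (q_{South} + q_{East})) − 6q_{South} − 3q_{South}².
∂π/∂q_{South} = 78 − 8q_{South} − q_{East} = 0, so q_{South} = 9.75 − 0.125q_{East}.
At q_{East} = 1: q_{South} = 9.75 − 0.125·1 = 9.625.

9.625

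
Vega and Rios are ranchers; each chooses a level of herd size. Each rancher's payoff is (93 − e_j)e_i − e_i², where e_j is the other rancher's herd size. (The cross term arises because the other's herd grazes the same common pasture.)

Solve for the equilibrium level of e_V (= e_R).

31

Vega's payoff is (93 − e_R)e_V − e_V².
∂π/∂e_V = 93 − e_R − 2e_V = 0, so e_V = 46.5 − 0.5e_R.
Setting e_V = e_R in the reaction function: e_V = 46.5 − 0.5e_V, so e_V = 46.5 / 1.5 = 31.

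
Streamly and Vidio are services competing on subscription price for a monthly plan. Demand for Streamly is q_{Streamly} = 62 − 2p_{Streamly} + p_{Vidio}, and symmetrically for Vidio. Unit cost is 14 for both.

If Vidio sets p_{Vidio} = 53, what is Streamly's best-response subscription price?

Streamly's profit: π = (p_{Streamly} − 14)(62 − 2p_{Streamly} + p_{Vidio}).
∂π/∂p_{Streamly} = 90 − 4p_{Streamly} + p_{Vidio} = 0 ⇒ p_{Streamly} = 22.5 + 0.25p_{Vidio}.
At p_{Vidio} = 53: p_{Streamly} = 22.5 + 0.25·53 = 35.75.

35.75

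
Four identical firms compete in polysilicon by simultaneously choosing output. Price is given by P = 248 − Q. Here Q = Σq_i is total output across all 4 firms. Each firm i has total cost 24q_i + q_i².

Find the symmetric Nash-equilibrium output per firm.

A representative firm's profit is π_i = q_i(248 − Q) − 24q_i − q_i², with Q = q_i + Σ_{j≠i} q_j.
First-order condition: 224 − 4q_i − Σ_{j≠i} q_j = 0.
With identical firms, set every q_j = q: then 224 − 4q − 3q = 0, i.e. q = 224/7 = 32.

32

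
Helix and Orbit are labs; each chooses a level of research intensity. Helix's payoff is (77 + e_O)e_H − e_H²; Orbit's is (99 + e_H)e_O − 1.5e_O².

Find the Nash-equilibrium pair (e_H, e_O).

66, 55

Expanding Helix's payoff: 77e_H + e_Oe_H − e_H².
∂π/∂e_H = 77 + e_O − 2e_H = 0, so e_H = 38.5 + 0.5e_O.
Likewise for Orbit: e_O = 33 + (1/3)e_H.
Plugging e_O into Helix's best response: e_H = 38.5 + 0.5(33 + (1/3)e_H) ⇒ (5/6)e_H = 55, so e_H = 66.
Then e_O = 33 + (1/3)·66 = 55.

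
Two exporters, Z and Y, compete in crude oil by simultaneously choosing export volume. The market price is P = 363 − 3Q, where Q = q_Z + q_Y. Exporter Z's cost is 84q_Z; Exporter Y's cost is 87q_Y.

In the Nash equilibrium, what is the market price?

178

Exporter Z's profit: π = q_Z(363 − 3(q_Z + q_Y)) − 84q_Z.
∂π/∂q_Z = 279 − 6q_Z − 3q_Y = 0, so q_Z = 46.5 − 0.5q_Y.
By the same steps for Y: q_Y = 46 − 0.5q_Z.
Substituting the second reaction function into the first: q_Z = 46.5 − 0.5(46 − 0.5q_Z), which gives 0.75q_Z = 23.5 ⇒ q_Z = 94/3.
Then q_Y = 46 − 0.5·(94/3) = 91/3.
Equilibrium price: P = 363 − 3·(185/3) = 178.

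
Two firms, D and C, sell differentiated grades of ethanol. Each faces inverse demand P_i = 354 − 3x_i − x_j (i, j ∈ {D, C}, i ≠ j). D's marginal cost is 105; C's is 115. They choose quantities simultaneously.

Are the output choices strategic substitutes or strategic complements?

strategic substitutes

Firm D's profit: π = x_D(354 − 3x_D − x_C) − 105x_D.
∂π/∂x_D = 249 − 6x_D − x_C = 0 ⇒ x_D = 41.5 − (1/6)x_C.
The best-response slope dx_D/dx_C = −1/6 < 0: the reaction function is downward-sloping, so the choices are strategic substitutes.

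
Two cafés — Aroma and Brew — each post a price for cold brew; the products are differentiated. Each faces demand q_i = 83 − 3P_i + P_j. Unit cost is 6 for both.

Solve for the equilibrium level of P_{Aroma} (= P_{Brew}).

20.2

Aroma's profit: π = (P_{Aroma} − 6)(83 − 3P_{Aroma} + P_{Brew}).
∂π/∂P_{Aroma} = 101 − 6P_{Aroma} + P_{Brew} = 0 ⇒ P_{Aroma} = 101/6 + (1/6)P_{Brew}.
The game is symmetric, so in equilibrium P_{Brew} = P_{Aroma}: the reaction function gives (5/6)P_{Aroma} = 101/6, hence P_{Aroma} = 20.2.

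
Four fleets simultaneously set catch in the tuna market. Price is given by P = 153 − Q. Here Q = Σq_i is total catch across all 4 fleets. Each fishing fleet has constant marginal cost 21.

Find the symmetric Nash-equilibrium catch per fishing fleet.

A representative fishing fleet's profit is π_i = q_i(153 − Q) − 21q_i, with Q = q_i + Σ_{j≠i} q_j.
First-order condition: 132 − 2q_i − Σ_{j≠i} q_j = 0.
In a symmetric equilibrium every fishing fleet chooses the same q, so Σ_{j≠i} q_j = 3q. The condition becomes 132 − 5q = 0, giving q = 132/5 = 26.4.

26.4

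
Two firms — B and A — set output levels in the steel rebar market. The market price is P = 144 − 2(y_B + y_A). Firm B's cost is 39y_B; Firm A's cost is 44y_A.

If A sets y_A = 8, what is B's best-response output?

Firm B's profit: π = y_B(144 − 2(y_B + y_A)) − 39y_B.
∂π/∂y_B = 105 − 4y_B − 2y_A = 0, so y_B = 26.25 − 0.5y_A.
At y_A = 8: y_B = 26.25 − 0.5·8 = 22.25.

22.25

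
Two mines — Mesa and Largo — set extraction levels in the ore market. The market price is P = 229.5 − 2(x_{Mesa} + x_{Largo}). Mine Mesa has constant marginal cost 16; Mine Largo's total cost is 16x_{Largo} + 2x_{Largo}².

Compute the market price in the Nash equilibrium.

107.5

Mine Mesa's profit: π = x_{Mesa}(229.5 − 2(x_{Mesa} + x_{Largo})) − 16x_{Mesa}.
∂π/∂x_{Mesa} = 213.5 − 4x_{Mesa} − 2x_{Largo} = 0, so x_{Mesa} = 53.375 − 0.5x_{Largo}.
For Largo: ∂π/∂x_{Largo} = 213.5 − 8x_{Largo} − 2x_{Mesa} = 0 ⇒ x_{Largo} = 26.6875 − 0.25x_{Mesa}.
Plugging x_{Largo} into Mesa's best response: x_{Mesa} = 53.375 − 0.5(26.6875 − 0.25x_{Mesa}) ⇒ 0.875x_{Mesa} = 1281/32, so x_{Mesa} = 45.75.
Then x_{Largo} = 26.6875 − 0.25·45.75 = 15.25.
Equilibrium price: P = 229.5 − 2·61 = 107.5.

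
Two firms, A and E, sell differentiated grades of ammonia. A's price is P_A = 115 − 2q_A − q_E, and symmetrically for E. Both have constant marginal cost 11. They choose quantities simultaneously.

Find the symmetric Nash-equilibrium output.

20.8

Firm A's profit: π = q_A(115 − 2q_A − q_E) − 11q_A.
∂π/∂q_A = 104 − 4q_A − q_E = 0 ⇒ q_A = 26 − 0.25q_E.
Setting q_A = q_E in the reaction function: q_A = 26 − 0.25q_A, so q_A = 26 / 1.25 = 20.8.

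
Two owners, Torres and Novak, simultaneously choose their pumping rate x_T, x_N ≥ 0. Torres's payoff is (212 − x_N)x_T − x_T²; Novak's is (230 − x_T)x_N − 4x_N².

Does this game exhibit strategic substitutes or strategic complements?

Expanding Torres's payoff: 212x_T − x_Nx_T − x_T².
∂π/∂x_T = 212 − x_N − 2x_T = 0, so x_T = 106 − 0.5x_N.
The best-response slope dx_T/dx_N = −0.5 < 0: the reaction function is downward-sloping, so the choices are strategic substitutes.

strategic substitutes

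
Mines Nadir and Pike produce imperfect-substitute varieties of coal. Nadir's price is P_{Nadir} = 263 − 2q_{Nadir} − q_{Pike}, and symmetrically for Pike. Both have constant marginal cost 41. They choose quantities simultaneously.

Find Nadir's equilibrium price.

129.8

Mine Nadir's profit: π = q_{Nadir}(263 − 2q_{Nadir} − q_{Pike}) − 41q_{Nadir}.
∂π/∂q_{Nadir} = 222 − 4q_{Nadir} − q_{Pike} = 0 ⇒ q_{Nadir} = 55.5 − 0.25q_{Pike}.
Setting q_{Nadir} = q_{Pike} in the reaction function: q_{Nadir} = 55.5 − 0.25q_{Nadir}, so q_{Nadir} = 55.5 / 1.25 = 44.4.
P_{Nadir} = 263 − 2·44.4 − 44.4 = 129.8.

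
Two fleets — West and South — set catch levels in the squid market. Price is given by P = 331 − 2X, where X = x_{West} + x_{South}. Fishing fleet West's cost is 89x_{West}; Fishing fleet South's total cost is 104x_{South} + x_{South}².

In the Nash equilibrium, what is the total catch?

Fishing fleet West's profit: π = x_{West}(331 − 2(x_{West} + x_{South})) − 89x_{West}.
∂π/∂x_{West} = 242 − 4x_{West} − 2x_{South} = 0, so x_{West} = 60.5 − 0.5x_{South}.
For South: ∂π/∂x_{South} = 227 − 6x_{South} − 2x_{West} = 0 ⇒ x_{South} = 227/6 − (1/3)x_{West}.
Plugging x_{South} into West's best response: x_{West} = 60.5 − 0.5(227/6 − (1/3)x_{West}) ⇒ (5/6)x_{West} = 499/12, so x_{West} = 49.9.
Then x_{South} = 227/6 − (1/3)·49.9 = 21.2.
Total catch: 49.9 + 21.2 = 71.1.

71.1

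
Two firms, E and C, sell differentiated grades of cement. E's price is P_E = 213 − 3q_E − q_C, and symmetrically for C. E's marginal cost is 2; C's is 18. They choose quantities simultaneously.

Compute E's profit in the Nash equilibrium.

2809.08

Firm E's profit: π = q_E(213 − 3q_E − q_C) − 2q_E.
∂π/∂q_E = 211 − 6q_E − q_C = 0 ⇒ q_E = 211/6 − (1/6)q_C.
Similarly q_C = 32.5 − (1/6)q_E.
Substituting the second reaction function into the first: q_E = 211/6 − (1/6)(32.5 − (1/6)q_E), which gives (35/36)q_E = 29.75 ⇒ q_E = 30.6.
Then q_C = 32.5 − (1/6)·30.6 = 27.4.
P_E = 213 − 3·30.6 − 27.4 = 93.8.
Profit = (93.8 − 2)·30.6 = 2809.08.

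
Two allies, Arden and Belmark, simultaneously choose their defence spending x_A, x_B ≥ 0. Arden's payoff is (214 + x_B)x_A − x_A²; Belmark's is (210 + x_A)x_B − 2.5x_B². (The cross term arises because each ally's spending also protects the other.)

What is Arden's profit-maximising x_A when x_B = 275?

244.5

Expanding Arden's payoff: 214x_A + x_Bx_A − x_A².
∂π/∂x_A = 214 + x_B − 2x_A = 0, so x_A = 107 + 0.5x_B.
At x_B = 275: x_A = 107 + 0.5·275 = 244.5.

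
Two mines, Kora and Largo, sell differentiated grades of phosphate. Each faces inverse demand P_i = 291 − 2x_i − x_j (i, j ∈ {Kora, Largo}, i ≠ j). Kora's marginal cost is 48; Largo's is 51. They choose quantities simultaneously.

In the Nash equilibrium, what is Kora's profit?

Mine Kora's profit: π = x_{Kora}(291 − 2x_{Kora} − x_{Largo}) − 48x_{Kora}.
∂π/∂x_{Kora} = 243 − 4x_{Kora} − x_{Largo} = 0 ⇒ x_{Kora} = 60.75 − 0.25x_{Largo}.
Similarly x_{Largo} = 60 − 0.25x_{Kora}.
Substituting the second reaction function into the first: x_{Kora} = 60.75 − 0.25(60 − 0.25x_{Kora}), which gives 0.9375x_{Kora} = 45.75 ⇒ x_{Kora} = 48.8.
Then x_{Largo} = 60 − 0.25·48.8 = 47.8.
P_{Kora} = 291 − 2·48.8 − 47.8 = 145.6.
Profit = (145.6 − 48)·48.8 = 4762.88.

4762.88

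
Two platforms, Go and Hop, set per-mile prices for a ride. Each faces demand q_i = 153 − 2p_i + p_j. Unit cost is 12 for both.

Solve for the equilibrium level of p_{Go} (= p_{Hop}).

Go's profit: π = (p_{Go} − 12)(153 − 2p_{Go} + p_{Hop}).
∂π/∂p_{Go} = 177 − 4p_{Go} + p_{Hop} = 0 ⇒ p_{Go} = 44.25 + 0.25p_{Hop}.
Setting p_{Go} = p_{Hop} in the reaction function: p_{Go} = 44.25 + 0.25p_{Go}, so p_{Go} = 44.25 / 0.75 = 59.

59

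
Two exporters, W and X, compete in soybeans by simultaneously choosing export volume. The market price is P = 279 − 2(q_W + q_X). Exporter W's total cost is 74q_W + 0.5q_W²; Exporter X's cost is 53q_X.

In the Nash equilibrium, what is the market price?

Exporter W's profit: π = q_W(279 − 2(q_W + q_X)) − 74q_W − 0.5q_W².
∂π/∂q_W = 205 − 5q_W − 2q_X = 0, so q_W = 41 − 0.4q_X.
For X: ∂π/∂q_X = 226 − 4q_X − 2q_W = 0 ⇒ q_X = 56.5 − 0.5q_W.
Solving the two reaction functions simultaneously: (1 − (−0.4)(−0.5))q_W = 41 − 0.4·56.5, so 0.8q_W = 18.4 and q_W = 23.
Then q_X = 56.5 − 0.5·23 = 45.
Equilibrium price: P = 279 − 2·68 = 143.

143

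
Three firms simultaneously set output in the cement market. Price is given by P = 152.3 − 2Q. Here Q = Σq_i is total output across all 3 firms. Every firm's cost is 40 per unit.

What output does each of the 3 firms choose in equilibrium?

A representative firm's profit is π_i = q_i(152.3 − 2Q) − 40q_i, with Q = q_i + Σ_{j≠i} q_j.
First-order condition: 112.3 − 4q_i − 2Σ_{j≠i} q_j = 0.
Imposing symmetry (q_j = q for all j) turns Σ_{j≠i} q_j into 2q, so 112.3 = 8q and q = 14.0375.

14.0375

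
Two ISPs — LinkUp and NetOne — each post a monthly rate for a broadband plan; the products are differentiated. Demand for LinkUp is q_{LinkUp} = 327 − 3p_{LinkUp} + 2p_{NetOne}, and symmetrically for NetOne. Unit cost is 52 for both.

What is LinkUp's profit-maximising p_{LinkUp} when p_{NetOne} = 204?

LinkUp's profit: π = (p_{LinkUp} − 52)(327 − 3p_{LinkUp} + 2p_{NetOne}).
∂π/∂p_{LinkUp} = 483 − 6p_{LinkUp} + 2p_{NetOne} = 0 ⇒ p_{LinkUp} = 80.5 + (1/3)p_{NetOne}.
At p_{NetOne} = 204: p_{LinkUp} = 80.5 + (1/3)·204 = 148.5.

148.5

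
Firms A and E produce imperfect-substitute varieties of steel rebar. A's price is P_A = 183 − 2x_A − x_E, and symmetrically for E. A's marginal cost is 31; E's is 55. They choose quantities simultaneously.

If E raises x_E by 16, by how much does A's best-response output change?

-4

Firm A's profit: π = x_A(183 − 2x_A − x_E) − 31x_A.
∂π/∂x_A = 152 − 4x_A − x_E = 0 ⇒ x_A = 38 − 0.25x_E.
The reaction-function slope is −0.25, so a 16-unit rise in x_E moves x_A by −0.25 × 16 = −4. A's best response falls — the actions are strategic substitutes.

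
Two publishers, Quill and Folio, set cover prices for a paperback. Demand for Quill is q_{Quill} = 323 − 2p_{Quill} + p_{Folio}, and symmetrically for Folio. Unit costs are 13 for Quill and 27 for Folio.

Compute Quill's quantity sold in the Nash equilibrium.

Quill's profit: π = (p_{Quill} − 13)(323 − 2p_{Quill} + p_{Folio}).
∂π/∂p_{Quill} = 349 − 4p_{Quill} + p_{Folio} = 0 ⇒ p_{Quill} = 87.25 + 0.25p_{Folio}.
Similarly p_{Folio} = 94.25 + 0.25p_{Quill}.
Plugging p_{Folio} into Quill's best response: p_{Quill} = 87.25 + 0.25(94.25 + 0.25p_{Quill}) ⇒ 0.9375p_{Quill} = 110.8125, so p_{Quill} = 118.2.
Then p_{Folio} = 94.25 + 0.25·118.2 = 123.8.
q_{Quill} = 323 − 2·118.2 + 123.8 = 210.4.

210.4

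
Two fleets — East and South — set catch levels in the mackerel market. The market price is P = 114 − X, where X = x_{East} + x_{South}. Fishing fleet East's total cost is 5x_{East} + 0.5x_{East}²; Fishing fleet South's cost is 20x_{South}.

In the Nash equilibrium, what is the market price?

54.6

Fishing fleet East's profit: π = x_{East}(114 − (x_{East} + x_{South})) − 5x_{East} − 0.5x_{East}².
∂π/∂x_{East} = 109 − 3x_{East} − x_{South} = 0, so x_{East} = 109/3 − (1/3)x_{South}.
For South: ∂π/∂x_{South} = 94 − 2x_{South} − x_{East} = 0 ⇒ x_{South} = 47 − 0.5x_{East}.
Plugging x_{South} into East's best response: x_{East} = 109/3 − (1/3)(47 − 0.5x_{East}) ⇒ (5/6)x_{East} = 62/3, so x_{East} = 24.8.
Then x_{South} = 47 − 0.5·24.8 = 34.6.
Equilibrium price: P = 114 − 59.4 = 54.6.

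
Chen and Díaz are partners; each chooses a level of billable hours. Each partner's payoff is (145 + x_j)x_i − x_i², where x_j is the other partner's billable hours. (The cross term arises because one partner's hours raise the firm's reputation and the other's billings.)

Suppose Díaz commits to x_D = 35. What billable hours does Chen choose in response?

Chen's payoff is (145 + x_D)x_C − x_C².
∂π/∂x_C = 145 + x_D − 2x_C = 0, so x_C = 72.5 + 0.5x_D.
At x_D = 35: x_C = 72.5 + 0.5·35 = 90.

90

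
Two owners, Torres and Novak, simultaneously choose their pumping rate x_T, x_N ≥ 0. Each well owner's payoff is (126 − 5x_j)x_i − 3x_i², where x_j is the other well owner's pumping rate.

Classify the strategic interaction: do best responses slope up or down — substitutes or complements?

Torres's payoff is (126 − 5x_N)x_T − 3x_T².
∂π/∂x_T = 126 − 5x_N − 6x_T = 0, so x_T = 21 − (5/6)x_N.
The best-response slope dx_T/dx_N = −5/6 < 0: the reaction function is downward-sloping, so the choices are strategic substitutes.

strategic substitutes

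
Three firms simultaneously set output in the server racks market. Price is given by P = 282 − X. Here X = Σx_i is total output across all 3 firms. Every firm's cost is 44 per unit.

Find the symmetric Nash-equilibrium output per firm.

A representative firm's profit is π_i = x_i(282 − X) − 44x_i, with X = x_i + Σ_{j≠i} x_j.
First-order condition: 238 − 2x_i − Σ_{j≠i} x_j = 0.
In a symmetric equilibrium every firm chooses the same x, so Σ_{j≠i} x_j = 2x. The condition becomes 238 − 4x = 0, giving x = 238/4 = 59.5.

59.5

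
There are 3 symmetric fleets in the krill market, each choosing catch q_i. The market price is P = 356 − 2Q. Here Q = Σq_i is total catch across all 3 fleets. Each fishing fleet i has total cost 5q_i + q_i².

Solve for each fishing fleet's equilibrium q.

A representative fishing fleet's profit is π_i = q_i(356 − 2Q) − 5q_i − q_i², with Q = q_i + Σ_{j≠i} q_j.
First-order condition: 351 − 6q_i − 2Σ_{j≠i} q_j = 0.
In a symmetric equilibrium every fishing fleet chooses the same q, so Σ_{j≠i} q_j = 2q. The condition becomes 351 − 10q = 0, giving q = 351/10 = 35.1.

35.1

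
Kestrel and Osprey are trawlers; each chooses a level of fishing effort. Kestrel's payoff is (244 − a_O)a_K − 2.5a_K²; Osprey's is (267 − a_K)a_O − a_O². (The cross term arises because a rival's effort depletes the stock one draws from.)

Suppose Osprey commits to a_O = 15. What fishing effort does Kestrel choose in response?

45.8

Expanding Kestrel's payoff: 244a_K − a_Oa_K − 2.5a_K².
∂π/∂a_K = 244 − a_O − 5a_K = 0, so a_K = 48.8 − 0.2a_O.
At a_O = 15: a_K = 48.8 − 0.2·15 = 45.8.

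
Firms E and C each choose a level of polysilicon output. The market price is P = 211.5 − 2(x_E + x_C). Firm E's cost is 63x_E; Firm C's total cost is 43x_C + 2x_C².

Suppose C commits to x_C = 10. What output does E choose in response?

32.125

Firm E's profit: π = x_E(211.5 − 2(x_E + x_C)) − 63x_E.
∂π/∂x_E = 148.5 − 4x_E − 2x_C = 0, so x_E = 37.125 − 0.5x_C.
At x_C = 10: x_E = 37.125 − 0.5·10 = 32.125.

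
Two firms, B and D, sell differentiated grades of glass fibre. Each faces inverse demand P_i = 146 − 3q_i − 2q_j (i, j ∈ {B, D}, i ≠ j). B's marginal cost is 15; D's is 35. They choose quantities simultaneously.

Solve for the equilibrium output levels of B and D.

17.625, 12.625

Firm B's profit: π = q_B(146 − 3q_B − 2q_D) − 15q_B.
∂π/∂q_B = 131 − 6q_B − 2q_D = 0 ⇒ q_B = 131/6 − (1/3)q_D.
Similarly q_D = 18.5 − (1/3)q_B.
Solving the two reaction functions simultaneously: (1 − (−1/3)(−1/3))q_B = 131/6 − (1/3)·18.5, so (8/9)q_B = 47/3 and q_B = 17.625.
Then q_D = 18.5 − (1/3)·17.625 = 12.625.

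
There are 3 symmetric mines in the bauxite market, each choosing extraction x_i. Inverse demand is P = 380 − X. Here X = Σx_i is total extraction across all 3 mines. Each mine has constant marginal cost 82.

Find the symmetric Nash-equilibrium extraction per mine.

74.5

A representative mine's profit is π_i = x_i(380 − X) − 82x_i, with X = x_i + Σ_{j≠i} x_j.
First-order condition: 298 − 2x_i − Σ_{j≠i} x_j = 0.
With identical mines, set every x_j = x: then 298 − 2x − 2x = 0, i.e. x = 298/4 = 74.5.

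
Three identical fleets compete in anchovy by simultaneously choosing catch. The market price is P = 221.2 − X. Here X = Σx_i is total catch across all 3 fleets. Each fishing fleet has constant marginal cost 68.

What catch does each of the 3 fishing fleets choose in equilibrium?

38.3

A representative fishing fleet's profit is π_i = x_i(221.2 − X) − 68x_i, with X = x_i + Σ_{j≠i} x_j.
First-order condition: 153.2 − 2x_i − Σ_{j≠i} x_j = 0.
With identical fishing fleets, set every x_j = x: then 153.2 − 2x − 2x = 0, i.e. x = 153.2/4 = 38.3.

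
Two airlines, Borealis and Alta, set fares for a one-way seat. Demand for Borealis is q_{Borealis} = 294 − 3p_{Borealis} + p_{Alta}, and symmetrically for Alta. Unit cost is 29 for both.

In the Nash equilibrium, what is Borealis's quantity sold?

141.6

Borealis's profit: π = (p_{Borealis} − 29)(294 − 3p_{Borealis} + p_{Alta}).
∂π/∂p_{Borealis} = 381 − 6p_{Borealis} + p_{Alta} = 0 ⇒ p_{Borealis} = 63.5 + (1/6)p_{Alta}.
By symmetry p_{Alta} = p_{Borealis}; substituting into the reaction function, (5/6)p_{Borealis} = 63.5 and p_{Borealis} = 76.2.
q_{Borealis} = 294 − 3·76.2 + 76.2 = 141.6.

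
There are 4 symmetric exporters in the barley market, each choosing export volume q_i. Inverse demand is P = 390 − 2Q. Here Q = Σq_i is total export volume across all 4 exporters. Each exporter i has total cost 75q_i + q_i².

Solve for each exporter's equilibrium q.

A representative exporter's profit is π_i = q_i(390 − 2Q) − 75q_i − q_i², with Q = q_i + Σ_{j≠i} q_j.
First-order condition: 315 − 6q_i − 2Σ_{j≠i} q_j = 0.
In a symmetric equilibrium every exporter chooses the same q, so Σ_{j≠i} q_j = 3q. The condition becomes 315 − 12q = 0, giving q = 315/12 = 26.25.

26.25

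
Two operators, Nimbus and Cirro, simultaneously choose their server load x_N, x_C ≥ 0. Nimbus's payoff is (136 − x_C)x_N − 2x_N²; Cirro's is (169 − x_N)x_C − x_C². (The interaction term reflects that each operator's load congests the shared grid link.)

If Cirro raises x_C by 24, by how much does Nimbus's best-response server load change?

-6

Expanding Nimbus's payoff: 136x_N − x_Cx_N − 2x_N².
∂π/∂x_N = 136 − x_C − 4x_N = 0, so x_N = 34 − 0.25x_C.
The reaction-function slope is −0.25, so a 24-unit rise in x_C moves x_N by −0.25 × 24 = −6. Nimbus's best response falls — the actions are strategic substitutes.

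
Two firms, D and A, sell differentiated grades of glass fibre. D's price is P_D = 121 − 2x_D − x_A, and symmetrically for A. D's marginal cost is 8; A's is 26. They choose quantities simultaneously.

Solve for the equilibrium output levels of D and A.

Firm D's profit: π = x_D(121 − 2x_D − x_A) − 8x_D.
∂π/∂x_D = 113 − 4x_D − x_A = 0 ⇒ x_D = 28.25 − 0.25x_A.
Similarly x_A = 23.75 − 0.25x_D.
Plugging x_A into D's best response: x_D = 28.25 − 0.25(23.75 − 0.25x_D) ⇒ 0.9375x_D = 22.3125, so x_D = 23.8.
Then x_A = 23.75 − 0.25·23.8 = 17.8.

23.8, 17.8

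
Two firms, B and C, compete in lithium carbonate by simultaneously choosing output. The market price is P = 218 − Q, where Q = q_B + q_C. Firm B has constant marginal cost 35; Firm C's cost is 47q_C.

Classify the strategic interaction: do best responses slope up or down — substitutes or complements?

strategic substitutes

Firm B's profit: π = q_B(218 − (q_B + q_C)) − 35q_B.
∂π/∂q_B = 183 − 2q_B − q_C = 0, so q_B = 91.5 − 0.5q_C.
The best-response slope dq_B/dq_C = −0.5 < 0: the reaction function is downward-sloping, so the choices are strategic substitutes.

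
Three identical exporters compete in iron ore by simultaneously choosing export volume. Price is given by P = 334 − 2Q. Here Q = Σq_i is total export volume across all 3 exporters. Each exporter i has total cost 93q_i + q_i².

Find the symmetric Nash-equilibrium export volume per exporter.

A representative exporter's profit is π_i = q_i(334 − 2Q) − 93q_i − q_i², with Q = q_i + Σ_{j≠i} q_j.
First-order condition: 241 − 6q_i − 2Σ_{j≠i} q_j = 0.
Imposing symmetry (q_j = q for all j) turns Σ_{j≠i} q_j into 2q, so 241 = 10q and q = 24.1.

24.1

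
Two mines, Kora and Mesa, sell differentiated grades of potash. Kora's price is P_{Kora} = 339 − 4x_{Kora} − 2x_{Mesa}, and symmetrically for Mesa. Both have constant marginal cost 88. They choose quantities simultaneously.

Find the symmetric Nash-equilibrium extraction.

25.1

Mine Kora's profit: π = x_{Kora}(339 − 4x_{Kora} − 2x_{Mesa}) − 88x_{Kora}.
∂π/∂x_{Kora} = 251 − 8x_{Kora} − 2x_{Mesa} = 0 ⇒ x_{Kora} = 31.375 − 0.25x_{Mesa}.
Setting x_{Kora} = x_{Mesa} in the reaction function: x_{Kora} = 31.375 − 0.25x_{Kora}, so x_{Kora} = 31.375 / 1.25 = 25.1.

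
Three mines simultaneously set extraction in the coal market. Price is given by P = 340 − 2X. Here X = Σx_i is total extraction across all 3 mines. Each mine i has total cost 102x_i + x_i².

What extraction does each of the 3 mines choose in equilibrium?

23.8

A representative mine's profit is π_i = x_i(340 − 2X) − 102x_i − x_i², with X = x_i + Σ_{j≠i} x_j.
First-order condition: 238 − 6x_i − 2Σ_{j≠i} x_j = 0.
With identical mines, set every x_j = x: then 238 − 6x − 4x = 0, i.e. x = 238/10 = 23.8.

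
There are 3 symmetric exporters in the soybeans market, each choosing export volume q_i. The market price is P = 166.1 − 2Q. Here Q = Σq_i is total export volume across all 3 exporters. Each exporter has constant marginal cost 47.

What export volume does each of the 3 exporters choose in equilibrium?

14.8875

A representative exporter's profit is π_i = q_i(166.1 − 2Q) − 47q_i, with Q = q_i + Σ_{j≠i} q_j.
First-order condition: 119.1 − 4q_i − 2Σ_{j≠i} q_j = 0.
In a symmetric equilibrium every exporter chooses the same q, so Σ_{j≠i} q_j = 2q. The condition becomes 119.1 − 8q = 0, giving q = 119.1/8 = 14.8875.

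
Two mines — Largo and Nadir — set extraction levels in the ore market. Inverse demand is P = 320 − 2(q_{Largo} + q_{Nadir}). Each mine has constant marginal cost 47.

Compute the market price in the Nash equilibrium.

Mine Largo's profit: π = q_{Largo}(320 − 2(q_{Largo} + q_{Nadir})) − 47q_{Largo}.
∂π/∂q_{Largo} = 273 − 4q_{Largo} − 2q_{Nadir} = 0, so q_{Largo} = 68.25 − 0.5q_{Nadir}.
Setting q_{Largo} = q_{Nadir} in the reaction function: q_{Largo} = 68.25 − 0.5q_{Largo}, so q_{Largo} = 68.25 / 1.5 = 45.5.
Equilibrium price: P = 320 − 2·91 = 138.

138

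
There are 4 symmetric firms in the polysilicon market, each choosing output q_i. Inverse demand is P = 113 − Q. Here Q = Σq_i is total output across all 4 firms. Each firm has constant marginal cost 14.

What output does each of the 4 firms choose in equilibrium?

A representative firm's profit is π_i = q_i(113 − Q) − 14q_i, with Q = q_i + Σ_{j≠i} q_j.
First-order condition: 99 − 2q_i − Σ_{j≠i} q_j = 0.
With identical firms, set every q_j = q: then 99 − 2q − 3q = 0, i.e. q = 99/5 = 19.8.

19.8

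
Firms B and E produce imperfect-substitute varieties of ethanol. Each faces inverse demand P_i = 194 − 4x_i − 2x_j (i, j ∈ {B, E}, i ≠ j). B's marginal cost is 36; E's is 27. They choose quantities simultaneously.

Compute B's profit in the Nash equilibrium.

Firm B's profit: π = x_B(194 − 4x_B − 2x_E) − 36x_B.
∂π/∂x_B = 158 − 8x_B − 2x_E = 0 ⇒ x_B = 19.75 − 0.25x_E.
Similarly x_E = 20.875 − 0.25x_B.
Solving the two reaction functions simultaneously: (1 − (−0.25)(−0.25))x_B = 19.75 − 0.25·20.875, so 0.9375x_B = 465/32 and x_B = 15.5.
Then x_E = 20.875 − 0.25·15.5 = 17.
P_B = 194 − 4·15.5 − 2·17 = 98.
Profit = (98 − 36)·15.5 = 961.

961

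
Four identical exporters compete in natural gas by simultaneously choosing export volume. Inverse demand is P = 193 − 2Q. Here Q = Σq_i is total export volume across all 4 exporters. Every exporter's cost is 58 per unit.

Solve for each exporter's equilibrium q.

13.5

A representative exporter's profit is π_i = q_i(193 − 2Q) − 58q_i, with Q = q_i + Σ_{j≠i} q_j.
First-order condition: 135 − 4q_i − 2Σ_{j≠i} q_j = 0.
With identical exporters, set every q_j = q: then 135 − 4q − 6q = 0, i.e. q = 135/10 = 13.5.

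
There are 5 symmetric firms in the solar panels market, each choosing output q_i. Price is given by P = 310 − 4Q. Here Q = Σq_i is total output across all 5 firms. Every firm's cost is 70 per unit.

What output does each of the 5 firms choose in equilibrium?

A representative firm's profit is π_i = q_i(310 − 4Q) − 70q_i, with Q = q_i + Σ_{j≠i} q_j.
First-order condition: 240 − 8q_i − 4Σ_{j≠i} q_j = 0.
In a symmetric equilibrium every firm chooses the same q, so Σ_{j≠i} q_j = 4q. The condition becomes 240 − 24q = 0, giving q = 240/24 = 10.

10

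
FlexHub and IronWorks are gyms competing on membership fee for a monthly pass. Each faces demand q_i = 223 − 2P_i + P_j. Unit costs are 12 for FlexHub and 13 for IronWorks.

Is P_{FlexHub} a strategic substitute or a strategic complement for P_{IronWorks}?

FlexHub's profit: π = (P_{FlexHub} − 12)(223 − 2P_{FlexHub} + P_{IronWorks}).
∂π/∂P_{FlexHub} = 247 − 4P_{FlexHub} + P_{IronWorks} = 0 ⇒ P_{FlexHub} = 61.75 + 0.25P_{IronWorks}.
The best-response slope dP_{FlexHub}/dP_{IronWorks} = 0.25 > 0: the reaction function is upward-sloping, so the choices are strategic complements.

strategic complements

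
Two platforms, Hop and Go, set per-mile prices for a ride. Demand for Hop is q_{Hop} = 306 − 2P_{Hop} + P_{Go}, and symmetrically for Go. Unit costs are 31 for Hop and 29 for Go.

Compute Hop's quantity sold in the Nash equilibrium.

182.8

Hop's profit: π = (P_{Hop} − 31)(306 − 2P_{Hop} + P_{Go}).
∂π/∂P_{Hop} = 368 − 4P_{Hop} + P_{Go} = 0 ⇒ P_{Hop} = 92 + 0.25P_{Go}.
Similarly P_{Go} = 91 + 0.25P_{Hop}.
Substituting the second reaction function into the first: P_{Hop} = 92 + 0.25(91 + 0.25P_{Hop}), which gives 0.9375P_{Hop} = 114.75 ⇒ P_{Hop} = 122.4.
Then P_{Go} = 91 + 0.25·122.4 = 121.6.
q_{Hop} = 306 − 2·122.4 + 121.6 = 182.8.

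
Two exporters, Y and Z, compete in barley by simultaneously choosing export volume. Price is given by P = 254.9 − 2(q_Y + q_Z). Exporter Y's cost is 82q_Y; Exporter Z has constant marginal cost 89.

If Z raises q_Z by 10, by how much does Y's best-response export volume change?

Exporter Y's profit: π = q_Y(254.9 − 2(q_Y + q_Z)) − 82q_Y.
∂π/∂q_Y = 172.9 − 4q_Y − 2q_Z = 0, so q_Y = 43.225 − 0.5q_Z.
The reaction-function slope is −0.5, so a 10-unit rise in q_Z moves q_Y by −0.5 × 10 = −5. Y's best response falls — the actions are strategic substitutes.

-5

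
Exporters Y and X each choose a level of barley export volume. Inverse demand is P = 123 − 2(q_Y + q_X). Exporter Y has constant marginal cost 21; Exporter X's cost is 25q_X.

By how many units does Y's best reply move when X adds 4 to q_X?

Exporter Y's profit: π = q_Y(123 − 2(q_Y + q_X)) − 21q_Y.
∂π/∂q_Y = 102 − 4q_Y − 2q_X = 0, so q_Y = 25.5 − 0.5q_X.
The reaction-function slope is −0.5, so a 4-unit rise in q_X moves q_Y by −0.5 × 4 = −2. Y's best response falls — the actions are strategic substitutes.

-2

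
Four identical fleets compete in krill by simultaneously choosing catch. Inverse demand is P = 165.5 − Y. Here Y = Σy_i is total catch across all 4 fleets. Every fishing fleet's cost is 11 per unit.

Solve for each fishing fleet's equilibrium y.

30.9

A representative fishing fleet's profit is π_i = y_i(165.5 − Y) − 11y_i, with Y = y_i + Σ_{j≠i} y_j.
First-order condition: 154.5 − 2y_i − Σ_{j≠i} y_j = 0.
In a symmetric equilibrium every fishing fleet chooses the same y, so Σ_{j≠i} y_j = 3y. The condition becomes 154.5 − 5y = 0, giving y = 154.5/5 = 30.9.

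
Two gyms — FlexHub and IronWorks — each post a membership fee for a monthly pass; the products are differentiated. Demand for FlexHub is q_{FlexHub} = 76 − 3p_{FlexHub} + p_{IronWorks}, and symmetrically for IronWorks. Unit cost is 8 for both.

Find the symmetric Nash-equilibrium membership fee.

20

FlexHub's profit: π = (p_{FlexHub} − 8)(76 − 3p_{FlexHub} + p_{IronWorks}).
∂π/∂p_{FlexHub} = 100 − 6p_{FlexHub} + p_{IronWorks} = 0 ⇒ p_{FlexHub} = 50/3 + (1/6)p_{IronWorks}.
By symmetry p_{IronWorks} = p_{FlexHub}; substituting into the reaction function, (5/6)p_{FlexHub} = 50/3 and p_{FlexHub} = 20.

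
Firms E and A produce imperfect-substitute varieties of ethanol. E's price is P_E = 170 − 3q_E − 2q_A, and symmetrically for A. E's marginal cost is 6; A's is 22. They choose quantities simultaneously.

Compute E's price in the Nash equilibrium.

Firm E's profit: π = q_E(170 − 3q_E − 2q_A) − 6q_E.
∂π/∂q_E = 164 − 6q_E − 2q_A = 0 ⇒ q_E = 82/3 − (1/3)q_A.
Similarly q_A = 74/3 − (1/3)q_E.
Plugging q_A into E's best response: q_E = 82/3 − (1/3)(74/3 − (1/3)q_E) ⇒ (8/9)q_E = 172/9, so q_E = 21.5.
Then q_A = 74/3 − (1/3)·21.5 = 17.5.
P_E = 170 − 3·21.5 − 2·17.5 = 70.5.

70.5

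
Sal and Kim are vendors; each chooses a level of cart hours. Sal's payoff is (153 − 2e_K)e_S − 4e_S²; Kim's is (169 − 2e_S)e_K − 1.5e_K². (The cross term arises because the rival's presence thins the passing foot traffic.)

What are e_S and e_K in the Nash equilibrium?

6.05, 52.3

Expanding Sal's payoff: 153e_S − 2e_Ke_S − 4e_S².
∂π/∂e_S = 153 − 2e_K − 8e_S = 0, so e_S = 19.125 − 0.25e_K.
Likewise for Kim: e_K = 169/3 − (2/3)e_S.
Substituting the second reaction function into the first: e_S = 19.125 − 0.25(169/3 − (2/3)e_S), which gives (5/6)e_S = 121/24 ⇒ e_S = 6.05.
Then e_K = 169/3 − (2/3)·6.05 = 52.3.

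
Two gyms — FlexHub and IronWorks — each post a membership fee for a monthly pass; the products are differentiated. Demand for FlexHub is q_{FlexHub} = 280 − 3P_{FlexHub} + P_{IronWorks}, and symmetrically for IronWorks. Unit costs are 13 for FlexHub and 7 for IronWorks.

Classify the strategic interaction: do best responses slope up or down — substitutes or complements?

FlexHub's profit: π = (P_{FlexHub} − 13)(280 − 3P_{FlexHub} + P_{IronWorks}).
∂π/∂P_{FlexHub} = 319 − 6P_{FlexHub} + P_{IronWorks} = 0 ⇒ P_{FlexHub} = 319/6 + (1/6)P_{IronWorks}.
The best-response slope dP_{FlexHub}/dP_{IronWorks} = 1/6 > 0: the reaction function is upward-sloping, so the choices are strategic complements.

strategic complements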